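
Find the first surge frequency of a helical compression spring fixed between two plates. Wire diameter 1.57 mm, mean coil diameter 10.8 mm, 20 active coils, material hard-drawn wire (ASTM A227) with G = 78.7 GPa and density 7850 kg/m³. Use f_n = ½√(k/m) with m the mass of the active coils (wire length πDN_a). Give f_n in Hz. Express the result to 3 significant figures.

k = Gd⁴/(8D³N_a) = (78.7×10³)(1.57⁴)/(8·10.8³·20) = 2.3724 N/mm = 2372.4 N/m
Wire length L = πDN_a = π·10.8·20 = 678.58 mm
m = ρ·(πd²/4)·L = 7850 × 1.9359×10⁻⁶ m² × 0.67858 m = 0.010312 kg
f_n = ½√(k/m) = 0.5·√(2372.4/0.010312) = 0.5·√(2.3005e+05) = 239.82 Hz

240 Hz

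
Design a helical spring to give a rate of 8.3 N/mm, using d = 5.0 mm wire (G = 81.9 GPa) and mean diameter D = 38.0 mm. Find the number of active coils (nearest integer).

N_a = Gd⁴/(8D³k) = (81.9×10³ × 5.0⁴)/(8 × 38.0³ × 8.3)
    = 5.11875e+07 / 3.6435e+06 = 14.05 → 14 coils

14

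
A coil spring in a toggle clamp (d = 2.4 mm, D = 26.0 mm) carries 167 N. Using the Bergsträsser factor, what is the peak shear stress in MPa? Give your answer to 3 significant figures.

899 MPa

Spring index C = D/d = 26.0/2.4 = 10.8333
K_B = (4C+2)/(4C−3) = 45.333/40.333 = 1.1240
τ₀ = 8FD/(πd³) = 8·167·26.0/(π·2.4³) = 34736/43.429 = 799.83 MPa
τ_max = K·τ₀ = 1.1240 × 799.83 = 898.98 MPa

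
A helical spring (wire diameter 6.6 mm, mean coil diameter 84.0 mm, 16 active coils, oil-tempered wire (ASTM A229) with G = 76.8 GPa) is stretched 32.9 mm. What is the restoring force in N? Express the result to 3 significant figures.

63.2 N

k = Gd⁴/(8D³N_a) = (76.8×10³)(6.6⁴)/(8·84.0³·16) = 1.9208 N/mm
F = k·δ = 1.9208 × 32.9 = 63.195 N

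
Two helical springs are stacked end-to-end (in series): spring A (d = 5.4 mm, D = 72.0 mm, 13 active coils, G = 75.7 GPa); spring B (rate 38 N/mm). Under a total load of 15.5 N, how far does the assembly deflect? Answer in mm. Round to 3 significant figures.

9.76 mm

k_A = Gd⁴/(8D³N_a) = (75.7×10³)(5.4⁴)/(8·72.0³·13) = 1.6582 N/mm
Series: 1/k_eq = 1/1.6582 + 1/38 = 0.62937; k_eq = 1.5889 N/mm
δ = F/k_eq = 15.5/1.5889 = 9.7553 mm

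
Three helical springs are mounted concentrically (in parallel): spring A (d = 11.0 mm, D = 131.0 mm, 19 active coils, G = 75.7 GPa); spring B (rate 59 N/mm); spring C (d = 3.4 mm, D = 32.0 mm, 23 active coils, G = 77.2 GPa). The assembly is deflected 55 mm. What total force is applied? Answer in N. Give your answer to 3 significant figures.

3520 N

k_A = Gd⁴/(8D³N_a) = (75.7×10³)(11.0⁴)/(8·131.0³·19) = 3.2435 N/mm
k_C = Gd⁴/(8D³N_a) = (77.2×10³)(3.4⁴)/(8·32.0³·23) = 1.7111 N/mm
Parallel: k_eq = 3.2435 + 59 + 1.7111 = 63.955 N/mm
F = k_eq·δ = 63.955·55 = 3517.5 N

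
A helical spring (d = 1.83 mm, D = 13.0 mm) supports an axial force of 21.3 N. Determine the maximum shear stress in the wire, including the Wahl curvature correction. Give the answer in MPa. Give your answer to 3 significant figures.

Spring index C = D/d = 13.0/1.83 = 7.1038
K_W = (4C−1)/(4C−4) + 0.615/C = 27.415/24.415 + 0.0866 = 1.2094
τ₀ = 8FD/(πd³) = 8·21.3·13.0/(π·1.83³) = 2215.2/19.253 = 115.06 MPa
τ_max = K·τ₀ = 1.2094 × 115.06 = 139.15 MPa

139 MPa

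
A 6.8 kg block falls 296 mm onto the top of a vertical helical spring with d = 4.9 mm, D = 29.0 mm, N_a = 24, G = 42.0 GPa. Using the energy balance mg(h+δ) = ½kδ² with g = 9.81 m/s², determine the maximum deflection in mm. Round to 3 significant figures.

k = Gd⁴/(8D³N_a) = (42.0×10³)(4.9⁴)/(8·29.0³·24) = 5.1706 N/mm
W = mg = 6.8 × 9.81 = 66.708 N
½kδ² − Wδ − Wh = 0 → δ = (W + √(W² + 2kWh))/k
δ = (66.708 + √(4450 + 204192))/5.1706 = (66.708 + 456.77)/5.1706 = 101.24 mm

101 mm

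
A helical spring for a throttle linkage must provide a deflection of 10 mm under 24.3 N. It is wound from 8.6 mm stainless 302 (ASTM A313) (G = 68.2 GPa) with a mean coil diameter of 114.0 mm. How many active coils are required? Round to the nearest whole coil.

13

Required rate k = F/δ = 24.3/10 = 2.43 N/mm
N_a = Gd⁴/(8D³k) = (68.2×10³ × 8.6⁴)/(8 × 114.0³ × 2.43)
    = 3.7306e+08 / 2.88012e+07 = 12.95 → 13 coils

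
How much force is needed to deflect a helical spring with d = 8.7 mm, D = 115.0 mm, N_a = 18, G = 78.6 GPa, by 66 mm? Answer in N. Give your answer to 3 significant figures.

136 N

k = Gd⁴/(8D³N_a) = (78.6×10³)(8.7⁴)/(8·115.0³·18) = 2.0561 N/mm
F = k·δ = 2.0561 × 66 = 135.7 N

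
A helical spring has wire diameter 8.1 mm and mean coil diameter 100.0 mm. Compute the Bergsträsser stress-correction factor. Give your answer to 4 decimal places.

C = D/d = 100.0/8.1 = 12.3457
K_B = (4C+2)/(4C−3) = 51.383/46.383 = 1.1078

1.1078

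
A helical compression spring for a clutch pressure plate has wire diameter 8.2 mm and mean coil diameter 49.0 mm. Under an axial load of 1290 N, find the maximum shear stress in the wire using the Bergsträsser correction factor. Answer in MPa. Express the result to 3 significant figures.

362 MPa

Spring index C = D/d = 49.0/8.2 = 5.9756
K_B = (4C+2)/(4C−3) = 25.902/20.902 = 1.2392
τ₀ = 8FD/(πd³) = 8·1290·49.0/(π·8.2³) = 505680/1732.2 = 291.93 MPa
τ_max = K·τ₀ = 1.2392 × 291.93 = 361.77 MPa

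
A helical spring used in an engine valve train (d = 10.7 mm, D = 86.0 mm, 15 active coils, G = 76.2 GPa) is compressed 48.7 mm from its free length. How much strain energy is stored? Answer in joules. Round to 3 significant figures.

15.5 J

k = Gd⁴/(8D³N_a) = (76.2×10³)(10.7⁴)/(8·86.0³·15) = 13.086 N/mm
U = ½kδ² = 0.5 × 13.086 × 48.7² = 15518 N·mm = 15.518 J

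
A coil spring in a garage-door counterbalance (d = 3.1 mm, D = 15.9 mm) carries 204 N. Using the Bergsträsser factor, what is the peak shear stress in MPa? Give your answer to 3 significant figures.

356 MPa

Spring index C = D/d = 15.9/3.1 = 5.1290
K_B = (4C+2)/(4C−3) = 22.516/17.516 = 1.2855
τ₀ = 8FD/(πd³) = 8·204·15.9/(π·3.1³) = 25948.8/93.591 = 277.26 MPa
τ_max = K·τ₀ = 1.2855 × 277.26 = 356.4 MPa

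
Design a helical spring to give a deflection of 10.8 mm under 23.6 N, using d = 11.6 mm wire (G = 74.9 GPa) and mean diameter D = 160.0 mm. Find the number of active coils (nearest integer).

Required rate k = F/δ = 23.6/10.8 = 2.1852 N/mm
N_a = Gd⁴/(8D³k) = (74.9×10³ × 11.6⁴)/(8 × 160.0³ × 2.1852)
    = 1.35617e+09 / 7.16041e+07 = 18.94 → 19 coils

19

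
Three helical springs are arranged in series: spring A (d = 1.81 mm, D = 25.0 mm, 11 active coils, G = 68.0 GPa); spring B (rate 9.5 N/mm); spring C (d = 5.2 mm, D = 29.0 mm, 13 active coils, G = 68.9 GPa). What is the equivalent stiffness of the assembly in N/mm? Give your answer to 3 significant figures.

0.490 N/mm

k_A = Gd⁴/(8D³N_a) = (68.0×10³)(1.81⁴)/(8·25.0³·11) = 0.53079 N/mm
k_C = Gd⁴/(8D³N_a) = (68.9×10³)(5.2⁴)/(8·29.0³·13) = 19.861 N/mm
Series: 1/k_eq = 1/0.53079 + 1/9.5 + 1/19.861 = 2.0396; k_eq = 0.49029 N/mm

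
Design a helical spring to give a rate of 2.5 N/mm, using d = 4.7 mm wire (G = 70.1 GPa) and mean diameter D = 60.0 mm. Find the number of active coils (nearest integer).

N_a = Gd⁴/(8D³k) = (70.1×10³ × 4.7⁴)/(8 × 60.0³ × 2.5)
    = 3.42066e+07 / 4.32e+06 = 7.918 → 8 coils

8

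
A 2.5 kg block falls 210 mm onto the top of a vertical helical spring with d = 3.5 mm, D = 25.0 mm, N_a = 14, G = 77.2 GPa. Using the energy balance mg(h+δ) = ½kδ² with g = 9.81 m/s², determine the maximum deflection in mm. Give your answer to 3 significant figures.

k = Gd⁴/(8D³N_a) = (77.2×10³)(3.5⁴)/(8·25.0³·14) = 6.6199 N/mm
W = mg = 2.5 × 9.81 = 24.525 N
½kδ² − Wδ − Wh = 0 → δ = (W + √(W² + 2kWh))/k
δ = (24.525 + √(601.48 + 68188.3))/6.6199 = (24.525 + 262.28)/6.6199 = 43.324 mm

43.3 mm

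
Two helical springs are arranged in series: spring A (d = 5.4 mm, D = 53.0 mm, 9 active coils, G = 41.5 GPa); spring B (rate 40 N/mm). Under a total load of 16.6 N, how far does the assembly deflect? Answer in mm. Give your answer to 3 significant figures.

5.46 mm

k_A = Gd⁴/(8D³N_a) = (41.5×10³)(5.4⁴)/(8·53.0³·9) = 3.292 N/mm
Series: 1/k_eq = 1/3.292 + 1/40 = 0.32876; k_eq = 3.0417 N/mm
δ = F/k_eq = 16.6/3.0417 = 5.4575 mm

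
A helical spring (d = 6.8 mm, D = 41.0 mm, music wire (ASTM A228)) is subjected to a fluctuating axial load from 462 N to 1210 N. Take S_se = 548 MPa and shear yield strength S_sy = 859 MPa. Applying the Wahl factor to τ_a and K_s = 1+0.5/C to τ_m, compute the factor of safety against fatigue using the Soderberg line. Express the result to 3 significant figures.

C = D/d = 41.0/6.8 = 6.0294; K_W = (4C−1)/(4C−4)+0.615/C = 1.2511; K_s = 1+0.5/C = 1.0829
F_a = (F_max−F_min)/2 = 374 N; F_m = (F_max+F_min)/2 = 836 N
τ_a = K_W·8F_aD/(πd³) = 1.2511 × 124.18 = 155.37 MPa
τ_m = K_s·8F_mD/(πd³) = 1.0829 × 277.59 = 300.61 MPa
Soderberg: 1/n_f = τ_a/S_se + τ_m/S_sy = 155.37/548 + 300.61/859 = 0.28352 + 0.34995 = 0.63348
n_f = 1/0.63348 = 1.579

1.58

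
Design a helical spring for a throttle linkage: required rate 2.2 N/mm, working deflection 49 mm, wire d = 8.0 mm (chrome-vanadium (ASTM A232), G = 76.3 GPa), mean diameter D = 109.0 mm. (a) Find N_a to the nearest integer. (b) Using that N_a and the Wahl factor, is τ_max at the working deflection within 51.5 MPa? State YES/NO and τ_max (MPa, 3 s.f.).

(a) 14 coils; (b) NO, τ_max = 63.2 MPa

N_a = Gd⁴/(8D³k) = (76.3×10³)(8.0⁴)/(8·109.0³·2.2) = 13.71 → N_a = 14
Actual rate k = Gd⁴/(8D³·14) = 2.1547 N/mm
Working load F = kδ = 2.1547·49 = 105.58 N
C = 109.0/8.0 = 13.6250; K_W = (4C−1)/(4C−4)+0.615/C = 1.1045
τ_max = K_W·8FD/(πd³) = 1.1045·57.237 = 63.221 MPa
τ_max > 51.5 MPa → exceeds allowable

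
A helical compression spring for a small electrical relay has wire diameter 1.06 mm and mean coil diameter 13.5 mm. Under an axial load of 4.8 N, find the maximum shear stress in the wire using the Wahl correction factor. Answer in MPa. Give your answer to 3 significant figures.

Spring index C = D/d = 13.5/1.06 = 12.7358
K_W = (4C−1)/(4C−4) + 0.615/C = 49.943/46.943 + 0.0483 = 1.1122
τ₀ = 8FD/(πd³) = 8·4.8·13.5/(π·1.06³) = 518.4/3.7417 = 138.55 MPa
τ_max = K·τ₀ = 1.1122 × 138.55 = 154.09 MPa

154 MPa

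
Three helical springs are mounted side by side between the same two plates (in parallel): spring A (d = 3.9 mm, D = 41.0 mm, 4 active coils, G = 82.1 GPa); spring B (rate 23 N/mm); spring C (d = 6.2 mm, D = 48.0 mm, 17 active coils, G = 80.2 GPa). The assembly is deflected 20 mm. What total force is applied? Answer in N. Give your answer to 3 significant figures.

k_A = Gd⁴/(8D³N_a) = (82.1×10³)(3.9⁴)/(8·41.0³·4) = 8.6119 N/mm
k_C = Gd⁴/(8D³N_a) = (80.2×10³)(6.2⁴)/(8·48.0³·17) = 7.8791 N/mm
Parallel: k_eq = 8.6119 + 23 + 7.8791 = 39.491 N/mm
F = k_eq·δ = 39.491·20 = 789.82 N

790 N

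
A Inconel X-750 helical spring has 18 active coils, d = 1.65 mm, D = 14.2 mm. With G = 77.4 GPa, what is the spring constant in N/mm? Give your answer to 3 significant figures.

1.39 N/mm

k = Gd⁴/(8D³N_a) = (77.4×10³ × 1.65⁴) / (8 × 14.2³ × 18)
  = 573689 / 412313 = 1.3914 N/mm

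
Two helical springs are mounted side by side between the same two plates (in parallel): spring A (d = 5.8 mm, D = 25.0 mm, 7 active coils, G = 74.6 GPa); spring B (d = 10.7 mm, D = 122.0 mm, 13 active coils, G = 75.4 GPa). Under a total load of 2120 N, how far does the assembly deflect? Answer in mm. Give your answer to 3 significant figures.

20.8 mm

k_A = Gd⁴/(8D³N_a) = (74.6×10³)(5.8⁴)/(8·25.0³·7) = 96.481 N/mm
k_B = Gd⁴/(8D³N_a) = (75.4×10³)(10.7⁴)/(8·122.0³·13) = 5.2335 N/mm
Parallel: k_eq = 96.481 + 5.2335 = 101.71 N/mm
δ = F/k_eq = 2120/101.71 = 20.843 mm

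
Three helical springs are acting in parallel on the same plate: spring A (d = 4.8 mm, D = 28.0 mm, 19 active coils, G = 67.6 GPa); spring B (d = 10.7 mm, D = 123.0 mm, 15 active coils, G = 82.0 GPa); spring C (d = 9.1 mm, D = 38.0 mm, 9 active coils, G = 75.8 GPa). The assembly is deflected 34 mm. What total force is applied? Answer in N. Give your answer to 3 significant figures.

k_A = Gd⁴/(8D³N_a) = (67.6×10³)(4.8⁴)/(8·28.0³·19) = 10.755 N/mm
k_B = Gd⁴/(8D³N_a) = (82.0×10³)(10.7⁴)/(8·123.0³·15) = 4.8134 N/mm
k_C = Gd⁴/(8D³N_a) = (75.8×10³)(9.1⁴)/(8·38.0³·9) = 131.57 N/mm
Parallel: k_eq = 10.755 + 4.8134 + 131.57 = 147.14 N/mm
F = k_eq·δ = 147.14·34 = 5002.6 N

5000 N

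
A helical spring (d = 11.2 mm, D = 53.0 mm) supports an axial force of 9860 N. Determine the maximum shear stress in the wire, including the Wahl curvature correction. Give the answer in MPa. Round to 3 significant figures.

Spring index C = D/d = 53.0/11.2 = 4.7321
K_W = (4C−1)/(4C−4) + 0.615/C = 17.929/14.929 + 0.1300 = 1.3309
τ₀ = 8FD/(πd³) = 8·9860·53.0/(π·11.2³) = 4.18064e+06/4413.7 = 947.19 MPa
τ_max = K·τ₀ = 1.3309 × 947.19 = 1260.6 MPa

1260 MPa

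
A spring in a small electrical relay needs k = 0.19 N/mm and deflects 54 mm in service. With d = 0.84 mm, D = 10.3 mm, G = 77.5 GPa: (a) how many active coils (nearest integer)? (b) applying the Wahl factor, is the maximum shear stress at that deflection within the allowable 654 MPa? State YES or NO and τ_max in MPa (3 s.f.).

(a) 23 coils; (b) YES, τ_max = 512 MPa

N_a = Gd⁴/(8D³k) = (77.5×10³)(0.84⁴)/(8·10.3³·0.19) = 23.23 → N_a = 23
Actual rate k = Gd⁴/(8D³·23) = 0.19191 N/mm
Working load F = kδ = 0.19191·54 = 10.363 N
C = 10.3/0.84 = 12.2619; K_W = (4C−1)/(4C−4)+0.615/C = 1.1168
τ_max = K_W·8FD/(πd³) = 1.1168·458.59 = 512.13 MPa
τ_max ≤ 654 MPa → acceptable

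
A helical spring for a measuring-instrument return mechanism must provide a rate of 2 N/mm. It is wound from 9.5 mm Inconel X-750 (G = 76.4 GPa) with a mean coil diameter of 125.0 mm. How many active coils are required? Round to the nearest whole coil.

20

N_a = Gd⁴/(8D³k) = (76.4×10³ × 9.5⁴)/(8 × 125.0³ × 2)
    = 6.22283e+08 / 3.125e+07 = 19.91 → 20 coils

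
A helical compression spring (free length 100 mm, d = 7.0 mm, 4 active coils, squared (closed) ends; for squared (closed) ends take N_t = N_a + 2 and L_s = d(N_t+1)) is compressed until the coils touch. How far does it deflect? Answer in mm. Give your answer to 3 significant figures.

51.0 mm

N_t = 6; L_s = 7.0·7 = 49 mm
δ_solid = L₀ − L_s = 100 − 49 = 51 mm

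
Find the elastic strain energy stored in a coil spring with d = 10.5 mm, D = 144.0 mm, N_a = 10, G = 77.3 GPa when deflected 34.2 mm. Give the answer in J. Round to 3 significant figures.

k = Gd⁴/(8D³N_a) = (77.3×10³)(10.5⁴)/(8·144.0³·10) = 3.9333 N/mm
U = ½kδ² = 0.5 × 3.9333 × 34.2² = 2300.3 N·mm = 2.3003 J

2.30 J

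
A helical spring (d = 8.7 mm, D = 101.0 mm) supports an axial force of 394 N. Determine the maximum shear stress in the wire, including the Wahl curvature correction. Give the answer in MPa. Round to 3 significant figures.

173 MPa

Spring index C = D/d = 101.0/8.7 = 11.6092
K_W = (4C−1)/(4C−4) + 0.615/C = 45.437/42.437 + 0.0530 = 1.1237
τ₀ = 8FD/(πd³) = 8·394·101.0/(π·8.7³) = 318352/2068.7 = 153.89 MPa
τ_max = K·τ₀ = 1.1237 × 153.89 = 172.92 MPa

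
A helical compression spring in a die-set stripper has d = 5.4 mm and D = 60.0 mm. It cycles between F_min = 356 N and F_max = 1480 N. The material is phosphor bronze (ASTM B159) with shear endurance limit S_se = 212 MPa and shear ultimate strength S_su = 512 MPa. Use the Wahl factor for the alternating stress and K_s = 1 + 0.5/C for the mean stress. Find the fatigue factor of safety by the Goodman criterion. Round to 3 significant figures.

C = D/d = 60.0/5.4 = 11.1111; K_W = (4C−1)/(4C−4)+0.615/C = 1.1295; K_s = 1+0.5/C = 1.0450
F_a = (F_max−F_min)/2 = 562 N; F_m = (F_max+F_min)/2 = 918 N
τ_a = K_W·8F_aD/(πd³) = 1.1295 × 545.31 = 615.95 MPa
τ_m = K_s·8F_mD/(πd³) = 1.0450 × 890.74 = 930.83 MPa
Goodman: 1/n_f = τ_a/S_se + τ_m/S_su = 615.95/212 + 930.83/512 = 2.90541 + 1.81802 = 4.7234
n_f = 1/4.7234 = 0.2117

0.212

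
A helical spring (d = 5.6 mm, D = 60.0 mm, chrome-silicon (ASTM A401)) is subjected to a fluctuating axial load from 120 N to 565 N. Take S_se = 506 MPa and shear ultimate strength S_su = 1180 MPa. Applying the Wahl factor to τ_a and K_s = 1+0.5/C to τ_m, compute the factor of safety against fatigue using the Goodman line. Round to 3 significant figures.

1.43

C = D/d = 60.0/5.6 = 10.7143; K_W = (4C−1)/(4C−4)+0.615/C = 1.1346; K_s = 1+0.5/C = 1.0467
F_a = (F_max−F_min)/2 = 222.5 N; F_m = (F_max+F_min)/2 = 342.5 N
τ_a = K_W·8F_aD/(πd³) = 1.1346 × 193.58 = 219.64 MPa
τ_m = K_s·8F_mD/(πd³) = 1.0467 × 297.98 = 311.89 MPa
Goodman: 1/n_f = τ_a/S_se + τ_m/S_su = 219.64/506 + 311.89/1180 = 0.43406 + 0.26431 = 0.69837
n_f = 1/0.69837 = 1.432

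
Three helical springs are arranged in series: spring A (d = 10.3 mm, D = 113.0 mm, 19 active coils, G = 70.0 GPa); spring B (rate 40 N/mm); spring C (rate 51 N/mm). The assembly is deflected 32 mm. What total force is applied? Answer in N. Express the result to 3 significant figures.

k_A = Gd⁴/(8D³N_a) = (70.0×10³)(10.3⁴)/(8·113.0³·19) = 3.5923 N/mm
Series: 1/k_eq = 1/3.5923 + 1/40 + 1/51 = 0.32298; k_eq = 3.0961 N/mm
F = k_eq·δ = 3.0961·32 = 99.076 N

99.1 N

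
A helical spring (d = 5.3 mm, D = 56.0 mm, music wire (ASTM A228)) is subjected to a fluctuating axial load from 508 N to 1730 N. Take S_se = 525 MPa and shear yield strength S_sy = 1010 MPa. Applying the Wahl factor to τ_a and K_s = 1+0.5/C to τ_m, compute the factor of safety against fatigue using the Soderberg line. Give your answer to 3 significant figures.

0.420

C = D/d = 56.0/5.3 = 10.5660; K_W = (4C−1)/(4C−4)+0.615/C = 1.1366; K_s = 1+0.5/C = 1.0473
F_a = (F_max−F_min)/2 = 611 N; F_m = (F_max+F_min)/2 = 1119 N
τ_a = K_W·8F_aD/(πd³) = 1.1366 × 585.25 = 665.2 MPa
τ_m = K_s·8F_mD/(πd³) = 1.0473 × 1071.8 = 1122.6 MPa
Soderberg: 1/n_f = τ_a/S_se + τ_m/S_sy = 665.2/525 + 1122.6/1010 = 1.26705 + 1.11145 = 2.3785
n_f = 1/2.3785 = 0.4204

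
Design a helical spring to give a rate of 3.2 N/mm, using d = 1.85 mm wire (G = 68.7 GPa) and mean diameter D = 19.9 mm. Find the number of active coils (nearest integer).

4

N_a = Gd⁴/(8D³k) = (68.7×10³ × 1.85⁴)/(8 × 19.9³ × 3.2)
    = 804718 / 201743 = 3.989 → 4 coils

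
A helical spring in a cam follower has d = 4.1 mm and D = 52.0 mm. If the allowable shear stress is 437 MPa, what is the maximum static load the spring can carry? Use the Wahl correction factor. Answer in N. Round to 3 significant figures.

204 N

C = D/d = 52.0/4.1 = 12.6829
K_W = (4C−1)/(4C−4) + 0.615/C = 49.732/46.732 + 0.0485 = 1.1127
τ_max = K·8FD/(πd³) → F_max = τ_allow·πd³/(8DK)
F_max = 437·π·4.1³/(8·52.0·1.1127) = 94620/462.88 = 204.42 N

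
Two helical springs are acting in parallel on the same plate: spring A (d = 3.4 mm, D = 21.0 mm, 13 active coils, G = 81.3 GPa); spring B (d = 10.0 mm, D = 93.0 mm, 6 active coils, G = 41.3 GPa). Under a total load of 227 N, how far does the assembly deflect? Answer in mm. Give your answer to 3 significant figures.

10.3 mm

k_A = Gd⁴/(8D³N_a) = (81.3×10³)(3.4⁴)/(8·21.0³·13) = 11.28 N/mm
k_B = Gd⁴/(8D³N_a) = (41.3×10³)(10.0⁴)/(8·93.0³·6) = 10.697 N/mm
Parallel: k_eq = 11.28 + 10.697 = 21.977 N/mm
δ = F/k_eq = 227/21.977 = 10.329 mm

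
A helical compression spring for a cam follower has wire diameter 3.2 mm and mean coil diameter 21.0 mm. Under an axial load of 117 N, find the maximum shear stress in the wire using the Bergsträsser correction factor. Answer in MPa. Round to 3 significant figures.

232 MPa

Spring index C = D/d = 21.0/3.2 = 6.5625
K_B = (4C+2)/(4C−3) = 28.250/23.250 = 1.2151
τ₀ = 8FD/(πd³) = 8·117·21.0/(π·3.2³) = 19656/102.94 = 190.94 MPa
τ_max = K·τ₀ = 1.2151 × 190.94 = 232 MPa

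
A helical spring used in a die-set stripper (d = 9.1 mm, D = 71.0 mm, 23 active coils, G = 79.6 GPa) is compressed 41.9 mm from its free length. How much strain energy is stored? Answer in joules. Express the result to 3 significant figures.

7.28 J

k = Gd⁴/(8D³N_a) = (79.6×10³)(9.1⁴)/(8·71.0³·23) = 8.2887 N/mm
U = ½kδ² = 0.5 × 8.2887 × 41.9² = 7275.9 N·mm = 7.2759 J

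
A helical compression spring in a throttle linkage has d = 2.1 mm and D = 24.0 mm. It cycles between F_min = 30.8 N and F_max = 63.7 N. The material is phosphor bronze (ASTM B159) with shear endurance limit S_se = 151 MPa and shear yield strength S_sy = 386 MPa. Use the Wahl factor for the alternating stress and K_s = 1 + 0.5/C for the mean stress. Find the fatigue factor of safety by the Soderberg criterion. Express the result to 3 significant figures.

C = D/d = 24.0/2.1 = 11.4286; K_W = (4C−1)/(4C−4)+0.615/C = 1.1257; K_s = 1+0.5/C = 1.0437
F_a = (F_max−F_min)/2 = 16.45 N; F_m = (F_max+F_min)/2 = 47.25 N
τ_a = K_W·8F_aD/(πd³) = 1.1257 × 108.56 = 122.21 MPa
τ_m = K_s·8F_mD/(πd³) = 1.0437 × 311.81 = 325.46 MPa
Soderberg: 1/n_f = τ_a/S_se + τ_m/S_sy = 122.21/151 + 325.46/386 = 0.80931 + 0.84315 = 1.6525
n_f = 1/1.6525 = 0.6052

0.605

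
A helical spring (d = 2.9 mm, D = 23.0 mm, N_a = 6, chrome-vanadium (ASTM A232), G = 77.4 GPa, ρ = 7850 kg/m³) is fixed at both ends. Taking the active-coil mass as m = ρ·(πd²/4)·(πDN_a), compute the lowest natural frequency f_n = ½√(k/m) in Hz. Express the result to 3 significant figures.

323 Hz

k = Gd⁴/(8D³N_a) = (77.4×10³)(2.9⁴)/(8·23.0³·6) = 9.3736 N/mm = 9373.6 N/m
Wire length L = πDN_a = π·23.0·6 = 433.54 mm
m = ρ·(πd²/4)·L = 7850 × 6.6052×10⁻⁶ m² × 0.43354 m = 0.022479 kg
f_n = ½√(k/m) = 0.5·√(9373.6/0.022479) = 0.5·√(4.1699e+05) = 322.87 Hz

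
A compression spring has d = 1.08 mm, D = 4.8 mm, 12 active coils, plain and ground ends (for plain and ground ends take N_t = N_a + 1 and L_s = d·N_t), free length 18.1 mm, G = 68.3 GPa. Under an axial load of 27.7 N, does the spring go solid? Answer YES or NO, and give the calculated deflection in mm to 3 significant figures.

NO, δ = 3.16 mm

k = Gd⁴/(8D³N_a) = (68.3×10³)(1.08⁴)/(8·4.8³·12) = 8.7523 N/mm
N_t = 13; L_s = 1.08·13 = 14.04 mm; δ_solid = L₀ − L_s = 18.1 − 14.04 = 4.06 mm
δ = F/k = 27.7/8.7523 = 3.1649 mm
δ < δ_solid → spring does not go solid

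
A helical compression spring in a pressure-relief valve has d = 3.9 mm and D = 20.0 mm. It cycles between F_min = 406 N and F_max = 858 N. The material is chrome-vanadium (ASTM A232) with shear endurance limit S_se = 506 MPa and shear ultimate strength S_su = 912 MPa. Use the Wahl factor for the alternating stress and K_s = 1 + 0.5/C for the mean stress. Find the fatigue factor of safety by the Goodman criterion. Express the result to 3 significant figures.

0.868

C = D/d = 20.0/3.9 = 5.1282; K_W = (4C−1)/(4C−4)+0.615/C = 1.3016; K_s = 1+0.5/C = 1.0975
F_a = (F_max−F_min)/2 = 226 N; F_m = (F_max+F_min)/2 = 632 N
τ_a = K_W·8F_aD/(πd³) = 1.3016 × 194.04 = 252.56 MPa
τ_m = K_s·8F_mD/(πd³) = 1.0975 × 542.62 = 595.52 MPa
Goodman: 1/n_f = τ_a/S_se + τ_m/S_su = 252.56/506 + 595.52/912 = 0.49913 + 0.65298 = 1.1521
n_f = 1/1.1521 = 0.868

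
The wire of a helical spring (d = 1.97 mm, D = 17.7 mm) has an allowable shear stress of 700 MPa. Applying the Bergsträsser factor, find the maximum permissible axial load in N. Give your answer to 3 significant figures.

103 N

C = D/d = 17.7/1.97 = 8.9848
K_B = (4C+2)/(4C−3) = 37.939/32.939 = 1.1518
τ_max = K·8FD/(πd³) → F_max = τ_allow·πd³/(8DK)
F_max = 700·π·1.97³/(8·17.7·1.1518) = 16813/163.09 = 103.09 N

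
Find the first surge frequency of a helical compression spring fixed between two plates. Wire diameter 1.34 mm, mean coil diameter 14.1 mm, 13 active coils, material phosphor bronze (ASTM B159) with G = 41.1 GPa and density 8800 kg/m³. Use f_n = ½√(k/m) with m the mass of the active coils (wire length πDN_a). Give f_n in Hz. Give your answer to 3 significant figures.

k = Gd⁴/(8D³N_a) = (41.1×10³)(1.34⁴)/(8·14.1³·13) = 0.45454 N/mm = 454.54 N/m
Wire length L = πDN_a = π·14.1·13 = 575.85 mm
m = ρ·(πd²/4)·L = 8800 × 1.4103×10⁻⁶ m² × 0.57585 m = 0.0071465 kg
f_n = ½√(k/m) = 0.5·√(454.54/0.0071465) = 0.5·√(63603) = 126.1 Hz

126 Hz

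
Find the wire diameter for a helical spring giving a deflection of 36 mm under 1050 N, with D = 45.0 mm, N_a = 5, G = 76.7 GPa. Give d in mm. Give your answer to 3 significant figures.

Required rate k = F/δ = 1050/36 = 29.167 N/mm
d = (8D³N_a·k / G)^(1/4) = (8·45.0³·5·29.167 / (76.7×10³))^0.25
  = (1386.1)^0.25 = 6.1016 mm

6.10 mm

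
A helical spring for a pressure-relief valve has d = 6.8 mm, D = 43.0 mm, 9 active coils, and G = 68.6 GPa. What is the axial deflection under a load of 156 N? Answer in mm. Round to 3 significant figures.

6.09 mm

k = Gd⁴/(8D³N_a) = (68.6×10³)(6.8⁴)/(8·43.0³·9) = 25.623 N/mm
δ = F/k = 156 / 25.623 = 6.0884 mm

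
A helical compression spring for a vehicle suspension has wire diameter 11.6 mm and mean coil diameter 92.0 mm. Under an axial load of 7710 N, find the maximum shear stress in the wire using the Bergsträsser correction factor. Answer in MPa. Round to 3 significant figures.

1360 MPa

Spring index C = D/d = 92.0/11.6 = 7.9310
K_B = (4C+2)/(4C−3) = 33.724/28.724 = 1.1741
τ₀ = 8FD/(πd³) = 8·7710·92.0/(π·11.6³) = 5.67456e+06/4903.7 = 1157.2 MPa
τ_max = K·τ₀ = 1.1741 × 1157.2 = 1358.6 MPa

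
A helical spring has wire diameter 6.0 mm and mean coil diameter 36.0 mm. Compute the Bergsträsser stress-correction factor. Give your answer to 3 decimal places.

1.238

C = D/d = 36.0/6.0 = 6.0000
K_B = (4C+2)/(4C−3) = 26.000/21.000 = 1.2381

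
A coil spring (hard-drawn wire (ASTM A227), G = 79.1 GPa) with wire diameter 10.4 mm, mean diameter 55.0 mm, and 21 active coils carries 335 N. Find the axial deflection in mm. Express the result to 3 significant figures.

10.1 mm

k = Gd⁴/(8D³N_a) = (79.1×10³)(10.4⁴)/(8·55.0³·21) = 33.106 N/mm
δ = F/k = 335 / 33.106 = 10.119 mm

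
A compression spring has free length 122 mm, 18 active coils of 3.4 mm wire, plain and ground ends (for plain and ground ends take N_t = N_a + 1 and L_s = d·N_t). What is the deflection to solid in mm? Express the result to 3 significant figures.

57.4 mm

N_t = 19; L_s = 3.4·19 = 64.6 mm
δ_solid = L₀ − L_s = 122 − 64.6 = 57.4 mm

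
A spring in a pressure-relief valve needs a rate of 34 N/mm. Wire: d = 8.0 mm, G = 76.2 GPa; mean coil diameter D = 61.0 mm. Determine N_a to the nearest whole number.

N_a = Gd⁴/(8D³k) = (76.2×10³ × 8.0⁴)/(8 × 61.0³ × 34)
    = 3.12115e+08 / 6.17388e+07 = 5.055 → 5 coils

5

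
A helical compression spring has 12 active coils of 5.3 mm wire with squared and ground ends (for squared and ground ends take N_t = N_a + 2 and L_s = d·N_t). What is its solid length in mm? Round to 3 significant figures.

74.2 mm

squared and ground ends: N_t = N_a + 2 = 12 + 2 = 14
L_s = d·N_t = 5.3 × 14 = 74.2 mm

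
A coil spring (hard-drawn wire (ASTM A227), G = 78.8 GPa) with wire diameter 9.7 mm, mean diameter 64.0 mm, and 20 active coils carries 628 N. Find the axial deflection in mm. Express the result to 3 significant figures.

k = Gd⁴/(8D³N_a) = (78.8×10³)(9.7⁴)/(8·64.0³·20) = 16.632 N/mm
δ = F/k = 628 / 16.632 = 37.758 mm

37.8 mm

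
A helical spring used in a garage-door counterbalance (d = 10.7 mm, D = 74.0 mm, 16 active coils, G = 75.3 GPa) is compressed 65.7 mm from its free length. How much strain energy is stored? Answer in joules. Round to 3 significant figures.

k = Gd⁴/(8D³N_a) = (75.3×10³)(10.7⁴)/(8·74.0³·16) = 19.029 N/mm
U = ½kδ² = 0.5 × 19.029 × 65.7² = 41070 N·mm = 41.07 J

41.1 J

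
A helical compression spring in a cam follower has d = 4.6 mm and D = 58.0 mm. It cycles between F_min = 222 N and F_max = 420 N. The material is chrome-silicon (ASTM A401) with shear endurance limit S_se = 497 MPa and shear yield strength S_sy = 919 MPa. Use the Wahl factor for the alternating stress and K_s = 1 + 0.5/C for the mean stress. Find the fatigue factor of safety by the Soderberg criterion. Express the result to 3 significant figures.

1.13

C = D/d = 58.0/4.6 = 12.6087; K_W = (4C−1)/(4C−4)+0.615/C = 1.1134; K_s = 1+0.5/C = 1.0397
F_a = (F_max−F_min)/2 = 99 N; F_m = (F_max+F_min)/2 = 321 N
τ_a = K_W·8F_aD/(πd³) = 1.1134 × 150.22 = 167.25 MPa
τ_m = K_s·8F_mD/(πd³) = 1.0397 × 487.08 = 506.39 MPa
Soderberg: 1/n_f = τ_a/S_se + τ_m/S_sy = 167.25/497 + 506.39/919 = 0.33653 + 0.55103 = 0.88755
n_f = 1/0.88755 = 1.127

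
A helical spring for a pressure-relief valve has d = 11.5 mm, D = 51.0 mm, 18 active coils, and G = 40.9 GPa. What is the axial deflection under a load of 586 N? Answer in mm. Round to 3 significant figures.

15.6 mm

k = Gd⁴/(8D³N_a) = (40.9×10³)(11.5⁴)/(8·51.0³·18) = 37.449 N/mm
δ = F/k = 586 / 37.449 = 15.648 mm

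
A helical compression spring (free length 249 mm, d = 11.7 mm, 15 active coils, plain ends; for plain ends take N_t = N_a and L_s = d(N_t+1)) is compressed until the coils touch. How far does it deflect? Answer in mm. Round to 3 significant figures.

61.8 mm

N_t = 15; L_s = 11.7·16 = 187.2 mm
δ_solid = L₀ − L_s = 249 − 187.2 = 61.8 mm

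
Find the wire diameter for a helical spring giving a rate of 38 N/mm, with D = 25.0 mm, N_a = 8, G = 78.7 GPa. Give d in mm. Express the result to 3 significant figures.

d = (8D³N_a·k / G)^(1/4) = (8·25.0³·8·38 / (78.7×10³))^0.25
  = (482.85)^0.25 = 4.6876 mm

4.69 mm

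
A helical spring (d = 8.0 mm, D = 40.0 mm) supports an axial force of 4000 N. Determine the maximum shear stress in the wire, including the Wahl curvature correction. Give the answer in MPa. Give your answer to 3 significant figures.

Spring index C = D/d = 40.0/8.0 = 5.0000
K_W = (4C−1)/(4C−4) + 0.615/C = 19.000/16.000 + 0.1230 = 1.3105
τ₀ = 8FD/(πd³) = 8·4000·40.0/(π·8.0³) = 1.28e+06/1608.5 = 795.77 MPa
τ_max = K·τ₀ = 1.3105 × 795.77 = 1042.9 MPa

1040 MPa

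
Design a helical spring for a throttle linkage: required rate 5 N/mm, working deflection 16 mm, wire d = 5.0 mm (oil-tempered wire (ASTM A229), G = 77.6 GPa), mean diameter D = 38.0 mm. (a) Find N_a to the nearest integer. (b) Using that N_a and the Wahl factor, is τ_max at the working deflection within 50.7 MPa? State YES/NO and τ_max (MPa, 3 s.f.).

N_a = Gd⁴/(8D³k) = (77.6×10³)(5.0⁴)/(8·38.0³·5) = 22.1 → N_a = 22
Actual rate k = Gd⁴/(8D³·22) = 5.022 N/mm
Working load F = kδ = 5.022·16 = 80.352 N
C = 38.0/5.0 = 7.6000; K_W = (4C−1)/(4C−4)+0.615/C = 1.1946
τ_max = K_W·8FD/(πd³) = 1.1946·62.203 = 74.305 MPa
τ_max > 50.7 MPa → exceeds allowable

(a) 22 coils; (b) NO, τ_max = 74.3 MPa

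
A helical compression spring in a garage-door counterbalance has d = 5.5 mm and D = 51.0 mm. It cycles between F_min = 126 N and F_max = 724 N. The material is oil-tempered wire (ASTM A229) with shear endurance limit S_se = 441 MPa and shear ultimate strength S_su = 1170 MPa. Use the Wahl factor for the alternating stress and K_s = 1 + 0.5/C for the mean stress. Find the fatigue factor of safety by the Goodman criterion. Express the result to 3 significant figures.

C = D/d = 51.0/5.5 = 9.2727; K_W = (4C−1)/(4C−4)+0.615/C = 1.1570; K_s = 1+0.5/C = 1.0539
F_a = (F_max−F_min)/2 = 299 N; F_m = (F_max+F_min)/2 = 425 N
τ_a = K_W·8F_aD/(πd³) = 1.1570 × 233.4 = 270.04 MPa
τ_m = K_s·8F_mD/(πd³) = 1.0539 × 331.75 = 349.64 MPa
Goodman: 1/n_f = τ_a/S_se + τ_m/S_su = 270.04/441 + 349.64/1170 = 0.61232 + 0.29884 = 0.91116
n_f = 1/0.91116 = 1.098

1.10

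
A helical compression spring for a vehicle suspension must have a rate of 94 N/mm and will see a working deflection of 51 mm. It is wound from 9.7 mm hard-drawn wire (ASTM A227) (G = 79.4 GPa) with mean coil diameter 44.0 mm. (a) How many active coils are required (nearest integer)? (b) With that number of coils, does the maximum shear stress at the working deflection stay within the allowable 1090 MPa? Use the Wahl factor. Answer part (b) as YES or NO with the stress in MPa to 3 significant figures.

(a) 11 coils; (b) YES, τ_max = 791 MPa

N_a = Gd⁴/(8D³k) = (79.4×10³)(9.7⁴)/(8·44.0³·94) = 10.97 → N_a = 11
Actual rate k = Gd⁴/(8D³·11) = 93.771 N/mm
Working load F = kδ = 93.771·51 = 4782.3 N
C = 44.0/9.7 = 4.5361; K_W = (4C−1)/(4C−4)+0.615/C = 1.3477
τ_max = K_W·8FD/(πd³) = 1.3477·587.1 = 791.23 MPa
τ_max ≤ 1090 MPa → acceptable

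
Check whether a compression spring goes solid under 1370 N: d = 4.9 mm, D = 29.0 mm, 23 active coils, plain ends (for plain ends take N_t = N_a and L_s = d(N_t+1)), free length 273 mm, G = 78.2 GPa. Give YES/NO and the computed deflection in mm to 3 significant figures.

NO, δ = 136 mm

k = Gd⁴/(8D³N_a) = (78.2×10³)(4.9⁴)/(8·29.0³·23) = 10.046 N/mm
N_t = 23; L_s = 4.9·24 = 117.6 mm; δ_solid = L₀ − L_s = 273 − 117.6 = 155.4 mm
δ = F/k = 1370/10.046 = 136.38 mm
δ < δ_solid → spring does not go solid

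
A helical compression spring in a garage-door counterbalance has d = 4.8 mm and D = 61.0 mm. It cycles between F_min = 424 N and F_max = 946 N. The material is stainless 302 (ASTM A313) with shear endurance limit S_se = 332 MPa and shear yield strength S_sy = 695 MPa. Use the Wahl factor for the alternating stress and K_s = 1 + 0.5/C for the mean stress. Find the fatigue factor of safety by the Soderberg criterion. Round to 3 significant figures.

0.375

C = D/d = 61.0/4.8 = 12.7083; K_W = (4C−1)/(4C−4)+0.615/C = 1.1125; K_s = 1+0.5/C = 1.0393
F_a = (F_max−F_min)/2 = 261 N; F_m = (F_max+F_min)/2 = 685 N
τ_a = K_W·8F_aD/(πd³) = 1.1125 × 366.6 = 407.82 MPa
τ_m = K_s·8F_mD/(πd³) = 1.0393 × 962.14 = 999.99 MPa
Soderberg: 1/n_f = τ_a/S_se + τ_m/S_sy = 407.82/332 + 999.99/695 = 1.22837 + 1.43884 = 2.6672
n_f = 1/2.6672 = 0.3749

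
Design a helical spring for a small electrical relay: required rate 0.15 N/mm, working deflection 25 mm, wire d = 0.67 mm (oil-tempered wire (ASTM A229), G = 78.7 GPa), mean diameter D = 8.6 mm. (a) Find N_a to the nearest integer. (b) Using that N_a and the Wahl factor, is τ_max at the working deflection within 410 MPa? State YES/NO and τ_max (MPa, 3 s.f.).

(a) 21 coils; (b) YES, τ_max = 300 MPa

N_a = Gd⁴/(8D³k) = (78.7×10³)(0.67⁴)/(8·8.6³·0.15) = 20.78 → N_a = 21
Actual rate k = Gd⁴/(8D³·21) = 0.14841 N/mm
Working load F = kδ = 0.14841·25 = 3.7103 N
C = 8.6/0.67 = 12.8358; K_W = (4C−1)/(4C−4)+0.615/C = 1.1113
τ_max = K_W·8FD/(πd³) = 1.1113·270.16 = 300.23 MPa
τ_max ≤ 410 MPa → acceptable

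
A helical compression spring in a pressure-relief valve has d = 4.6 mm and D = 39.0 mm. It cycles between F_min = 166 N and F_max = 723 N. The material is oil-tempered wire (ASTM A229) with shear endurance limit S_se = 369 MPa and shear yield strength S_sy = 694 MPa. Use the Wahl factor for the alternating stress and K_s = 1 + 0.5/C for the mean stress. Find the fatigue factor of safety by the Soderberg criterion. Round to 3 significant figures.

C = D/d = 39.0/4.6 = 8.4783; K_W = (4C−1)/(4C−4)+0.615/C = 1.1728; K_s = 1+0.5/C = 1.0590
F_a = (F_max−F_min)/2 = 278.5 N; F_m = (F_max+F_min)/2 = 444.5 N
τ_a = K_W·8F_aD/(πd³) = 1.1728 × 284.16 = 333.27 MPa
τ_m = K_s·8F_mD/(πd³) = 1.0590 × 453.53 = 480.27 MPa
Soderberg: 1/n_f = τ_a/S_se + τ_m/S_sy = 333.27/369 + 480.27/694 = 0.90316 + 0.69204 = 1.5952
n_f = 1/1.5952 = 0.6269

0.627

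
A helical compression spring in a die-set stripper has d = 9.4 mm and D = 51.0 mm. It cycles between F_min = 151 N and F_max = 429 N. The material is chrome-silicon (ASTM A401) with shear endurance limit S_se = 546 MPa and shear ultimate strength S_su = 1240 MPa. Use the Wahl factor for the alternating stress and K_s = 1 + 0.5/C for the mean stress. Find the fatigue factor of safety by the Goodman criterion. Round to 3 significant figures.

11.0

C = D/d = 51.0/9.4 = 5.4255; K_W = (4C−1)/(4C−4)+0.615/C = 1.2828; K_s = 1+0.5/C = 1.0922
F_a = (F_max−F_min)/2 = 139 N; F_m = (F_max+F_min)/2 = 290 N
τ_a = K_W·8F_aD/(πd³) = 1.2828 × 21.734 = 27.881 MPa
τ_m = K_s·8F_mD/(πd³) = 1.0922 × 45.345 = 49.523 MPa
Goodman: 1/n_f = τ_a/S_se + τ_m/S_su = 27.881/546 + 49.523/1240 = 0.05106 + 0.03994 = 0.091002
n_f = 1/0.091002 = 10.99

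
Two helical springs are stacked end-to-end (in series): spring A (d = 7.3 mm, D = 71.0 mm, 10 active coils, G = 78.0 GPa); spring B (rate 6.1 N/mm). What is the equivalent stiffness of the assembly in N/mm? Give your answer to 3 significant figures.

k_A = Gd⁴/(8D³N_a) = (78.0×10³)(7.3⁴)/(8·71.0³·10) = 7.7361 N/mm
Series: 1/k_eq = 1/7.7361 + 1/6.1 = 0.2932; k_eq = 3.4107 N/mm

3.41 N/mm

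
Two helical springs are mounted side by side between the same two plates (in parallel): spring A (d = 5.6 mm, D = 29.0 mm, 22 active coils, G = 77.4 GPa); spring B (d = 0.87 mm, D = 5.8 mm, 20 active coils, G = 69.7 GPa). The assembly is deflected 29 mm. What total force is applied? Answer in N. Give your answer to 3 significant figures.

551 N

k_A = Gd⁴/(8D³N_a) = (77.4×10³)(5.6⁴)/(8·29.0³·22) = 17.733 N/mm
k_B = Gd⁴/(8D³N_a) = (69.7×10³)(0.87⁴)/(8·5.8³·20) = 1.2791 N/mm
Parallel: k_eq = 17.733 + 1.2791 = 19.012 N/mm
F = k_eq·δ = 19.012·29 = 551.36 N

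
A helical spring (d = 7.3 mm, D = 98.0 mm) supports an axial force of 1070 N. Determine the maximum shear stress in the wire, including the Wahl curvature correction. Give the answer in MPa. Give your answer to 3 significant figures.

Spring index C = D/d = 98.0/7.3 = 13.4247
K_W = (4C−1)/(4C−4) + 0.615/C = 52.699/49.699 + 0.0458 = 1.1062
τ₀ = 8FD/(πd³) = 8·1070·98.0/(π·7.3³) = 838880/1222.1 = 686.41 MPa
τ_max = K·τ₀ = 1.1062 × 686.41 = 759.29 MPa

759 MPa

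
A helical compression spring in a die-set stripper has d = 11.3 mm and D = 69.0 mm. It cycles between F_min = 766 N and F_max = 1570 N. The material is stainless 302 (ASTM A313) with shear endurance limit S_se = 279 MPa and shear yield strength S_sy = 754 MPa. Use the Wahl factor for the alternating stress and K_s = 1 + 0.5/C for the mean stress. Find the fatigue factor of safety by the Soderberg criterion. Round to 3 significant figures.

C = D/d = 69.0/11.3 = 6.1062; K_W = (4C−1)/(4C−4)+0.615/C = 1.2476; K_s = 1+0.5/C = 1.0819
F_a = (F_max−F_min)/2 = 402 N; F_m = (F_max+F_min)/2 = 1168 N
τ_a = K_W·8F_aD/(πd³) = 1.2476 × 48.953 = 61.074 MPa
τ_m = K_s·8F_mD/(πd³) = 1.0819 × 142.23 = 153.88 MPa
Soderberg: 1/n_f = τ_a/S_se + τ_m/S_sy = 61.074/279 + 153.88/754 = 0.21890 + 0.20408 = 0.42298
n_f = 1/0.42298 = 2.364

2.36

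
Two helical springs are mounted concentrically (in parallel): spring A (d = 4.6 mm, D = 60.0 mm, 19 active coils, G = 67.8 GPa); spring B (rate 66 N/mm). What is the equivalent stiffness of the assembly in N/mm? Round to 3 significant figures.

66.9 N/mm

k_A = Gd⁴/(8D³N_a) = (67.8×10³)(4.6⁴)/(8·60.0³·19) = 0.92462 N/mm
Parallel: k_eq = 0.92462 + 66 = 66.925 N/mm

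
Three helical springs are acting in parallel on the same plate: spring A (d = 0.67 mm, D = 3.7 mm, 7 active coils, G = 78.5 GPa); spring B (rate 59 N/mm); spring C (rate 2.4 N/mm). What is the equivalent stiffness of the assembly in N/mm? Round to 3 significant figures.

67.0 N/mm

k_A = Gd⁴/(8D³N_a) = (78.5×10³)(0.67⁴)/(8·3.7³·7) = 5.5767 N/mm
Parallel: k_eq = 5.5767 + 59 + 2.4 = 66.977 N/mm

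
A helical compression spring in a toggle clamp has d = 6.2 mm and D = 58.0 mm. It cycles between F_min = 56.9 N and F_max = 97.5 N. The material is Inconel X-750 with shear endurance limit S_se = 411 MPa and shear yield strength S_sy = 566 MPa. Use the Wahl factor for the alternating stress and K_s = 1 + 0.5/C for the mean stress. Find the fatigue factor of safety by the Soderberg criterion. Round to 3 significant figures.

8.04

C = D/d = 58.0/6.2 = 9.3548; K_W = (4C−1)/(4C−4)+0.615/C = 1.1555; K_s = 1+0.5/C = 1.0534
F_a = (F_max−F_min)/2 = 20.3 N; F_m = (F_max+F_min)/2 = 77.2 N
τ_a = K_W·8F_aD/(πd³) = 1.1555 × 12.58 = 14.537 MPa
τ_m = K_s·8F_mD/(πd³) = 1.0534 × 47.842 = 50.399 MPa
Soderberg: 1/n_f = τ_a/S_se + τ_m/S_sy = 14.537/411 + 50.399/566 = 0.03537 + 0.08904 = 0.12441
n_f = 1/0.12441 = 8.038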